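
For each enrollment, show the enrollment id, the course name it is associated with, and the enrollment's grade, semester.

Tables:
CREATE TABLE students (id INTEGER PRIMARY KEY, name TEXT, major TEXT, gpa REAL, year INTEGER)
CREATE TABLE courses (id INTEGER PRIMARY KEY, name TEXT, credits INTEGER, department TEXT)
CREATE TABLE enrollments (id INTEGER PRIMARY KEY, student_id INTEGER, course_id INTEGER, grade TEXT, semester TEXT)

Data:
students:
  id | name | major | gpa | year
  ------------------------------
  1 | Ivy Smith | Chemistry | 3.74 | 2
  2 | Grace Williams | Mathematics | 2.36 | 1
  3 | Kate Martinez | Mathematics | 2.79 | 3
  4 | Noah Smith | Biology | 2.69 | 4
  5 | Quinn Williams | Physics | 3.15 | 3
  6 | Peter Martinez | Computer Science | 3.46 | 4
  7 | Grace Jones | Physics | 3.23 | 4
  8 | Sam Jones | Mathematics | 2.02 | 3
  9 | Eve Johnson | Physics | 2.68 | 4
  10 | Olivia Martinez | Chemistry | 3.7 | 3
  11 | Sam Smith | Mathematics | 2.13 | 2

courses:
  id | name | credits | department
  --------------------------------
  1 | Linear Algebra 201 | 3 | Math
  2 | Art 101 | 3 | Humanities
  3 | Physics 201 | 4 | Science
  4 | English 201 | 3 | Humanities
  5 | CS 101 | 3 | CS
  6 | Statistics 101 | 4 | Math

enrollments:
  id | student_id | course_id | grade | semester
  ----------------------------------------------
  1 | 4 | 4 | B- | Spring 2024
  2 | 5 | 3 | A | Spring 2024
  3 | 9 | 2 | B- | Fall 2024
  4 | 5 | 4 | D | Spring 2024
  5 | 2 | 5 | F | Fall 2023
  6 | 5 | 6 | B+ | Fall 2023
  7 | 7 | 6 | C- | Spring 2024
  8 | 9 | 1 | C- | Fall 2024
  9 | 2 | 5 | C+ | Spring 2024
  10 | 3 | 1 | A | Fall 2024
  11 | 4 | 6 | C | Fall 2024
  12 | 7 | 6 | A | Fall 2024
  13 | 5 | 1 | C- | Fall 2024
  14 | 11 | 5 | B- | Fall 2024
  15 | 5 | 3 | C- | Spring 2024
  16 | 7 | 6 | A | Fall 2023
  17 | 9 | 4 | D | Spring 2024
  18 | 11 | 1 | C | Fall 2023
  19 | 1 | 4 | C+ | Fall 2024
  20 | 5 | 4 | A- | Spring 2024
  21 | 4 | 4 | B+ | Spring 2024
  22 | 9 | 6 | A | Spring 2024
SELECT c.id, p.name AS course, c.grade, c.semester FROM enrollments c JOIN courses p ON c.course_id = p.id

Execution result:
id | course | grade | semester
1 | English 201 | B- | Spring 2024
2 | Physics 201 | A | Spring 2024
3 | Art 101 | B- | Fall 2024
4 | English 201 | D | Spring 2024
5 | CS 101 | F | Fall 2023
6 | Statistics 101 | B+ | Fall 2023
7 | Statistics 101 | C- | Spring 2024
8 | Linear Algebra 201 | C- | Fall 2024
9 | CS 101 | C+ | Spring 2024
10 | Linear Algebra 201 | A | Fall 2024
11 | Statistics 101 | C | Fall 2024
12 | Statistics 101 | A | Fall 2024
13 | Linear Algebra 201 | C- | Fall 2024
14 | CS 101 | B- | Fall 2024
15 | Physics 201 | C- | Spring 2024
16 | Statistics 101 | A | Fall 2023
17 | English 201 | D | Spring 2024
18 | Linear Algebra 201 | C | Fall 2023
19 | English 201 | C+ | Fall 2024
20 | English 201 | A- | Spring 2024
21 | English 201 | B+ | Spring 2024
22 | Statistics 101 | A | Spring 2024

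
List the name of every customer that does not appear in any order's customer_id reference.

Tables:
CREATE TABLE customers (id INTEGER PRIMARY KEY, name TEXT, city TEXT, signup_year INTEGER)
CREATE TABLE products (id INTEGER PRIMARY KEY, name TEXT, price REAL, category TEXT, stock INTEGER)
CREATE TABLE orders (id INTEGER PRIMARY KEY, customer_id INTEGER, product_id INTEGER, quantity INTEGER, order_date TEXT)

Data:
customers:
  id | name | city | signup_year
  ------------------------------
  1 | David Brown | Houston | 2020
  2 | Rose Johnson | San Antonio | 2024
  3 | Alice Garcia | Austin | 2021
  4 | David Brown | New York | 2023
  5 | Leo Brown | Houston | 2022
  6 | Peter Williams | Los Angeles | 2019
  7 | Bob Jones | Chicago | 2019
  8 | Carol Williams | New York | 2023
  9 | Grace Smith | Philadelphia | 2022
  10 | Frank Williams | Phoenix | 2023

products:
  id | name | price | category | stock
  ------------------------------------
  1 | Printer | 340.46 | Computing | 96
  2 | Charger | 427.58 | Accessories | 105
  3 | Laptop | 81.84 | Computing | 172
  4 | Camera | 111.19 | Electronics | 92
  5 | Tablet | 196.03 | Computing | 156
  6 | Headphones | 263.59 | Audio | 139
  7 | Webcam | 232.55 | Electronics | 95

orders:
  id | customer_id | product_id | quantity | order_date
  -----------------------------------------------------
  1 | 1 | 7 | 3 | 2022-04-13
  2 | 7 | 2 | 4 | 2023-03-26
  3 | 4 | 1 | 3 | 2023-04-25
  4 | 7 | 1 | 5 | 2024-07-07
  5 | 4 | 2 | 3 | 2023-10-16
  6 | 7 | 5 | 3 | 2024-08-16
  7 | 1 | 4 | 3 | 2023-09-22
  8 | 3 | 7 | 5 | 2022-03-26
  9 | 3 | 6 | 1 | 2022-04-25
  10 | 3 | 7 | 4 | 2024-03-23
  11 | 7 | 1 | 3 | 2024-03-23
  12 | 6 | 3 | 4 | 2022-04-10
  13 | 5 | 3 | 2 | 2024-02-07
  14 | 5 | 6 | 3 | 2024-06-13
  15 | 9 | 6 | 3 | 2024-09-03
SELECT p.name FROM customers p LEFT JOIN orders c ON c.customer_id = p.id WHERE c.id IS NULL

Execution result:
name
Rose Johnson
Carol Williams
Frank Williams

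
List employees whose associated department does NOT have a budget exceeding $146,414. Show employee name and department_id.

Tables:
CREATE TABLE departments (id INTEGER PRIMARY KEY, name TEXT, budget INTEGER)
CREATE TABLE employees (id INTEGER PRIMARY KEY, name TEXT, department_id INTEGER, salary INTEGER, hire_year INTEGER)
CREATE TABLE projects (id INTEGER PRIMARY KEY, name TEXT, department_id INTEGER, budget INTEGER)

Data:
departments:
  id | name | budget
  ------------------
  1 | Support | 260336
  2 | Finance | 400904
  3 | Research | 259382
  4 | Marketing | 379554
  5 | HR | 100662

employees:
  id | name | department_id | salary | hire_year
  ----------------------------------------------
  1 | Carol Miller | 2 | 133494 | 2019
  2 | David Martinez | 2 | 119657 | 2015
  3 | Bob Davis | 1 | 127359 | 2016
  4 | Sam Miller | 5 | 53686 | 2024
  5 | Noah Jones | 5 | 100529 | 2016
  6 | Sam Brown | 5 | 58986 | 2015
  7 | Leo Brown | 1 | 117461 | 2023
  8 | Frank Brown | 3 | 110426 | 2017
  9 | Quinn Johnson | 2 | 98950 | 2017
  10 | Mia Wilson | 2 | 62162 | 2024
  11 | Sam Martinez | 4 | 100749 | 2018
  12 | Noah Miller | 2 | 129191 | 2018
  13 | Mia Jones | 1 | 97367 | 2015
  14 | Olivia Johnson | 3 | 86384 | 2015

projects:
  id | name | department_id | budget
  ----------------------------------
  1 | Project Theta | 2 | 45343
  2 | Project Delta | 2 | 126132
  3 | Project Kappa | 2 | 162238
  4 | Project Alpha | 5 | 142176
SELECT name, department_id FROM employees WHERE department_id NOT IN (SELECT id FROM departments WHERE budget > 146414)

Execution result:
name | department_id
Sam Miller | 5
Noah Jones | 5
Sam Brown | 5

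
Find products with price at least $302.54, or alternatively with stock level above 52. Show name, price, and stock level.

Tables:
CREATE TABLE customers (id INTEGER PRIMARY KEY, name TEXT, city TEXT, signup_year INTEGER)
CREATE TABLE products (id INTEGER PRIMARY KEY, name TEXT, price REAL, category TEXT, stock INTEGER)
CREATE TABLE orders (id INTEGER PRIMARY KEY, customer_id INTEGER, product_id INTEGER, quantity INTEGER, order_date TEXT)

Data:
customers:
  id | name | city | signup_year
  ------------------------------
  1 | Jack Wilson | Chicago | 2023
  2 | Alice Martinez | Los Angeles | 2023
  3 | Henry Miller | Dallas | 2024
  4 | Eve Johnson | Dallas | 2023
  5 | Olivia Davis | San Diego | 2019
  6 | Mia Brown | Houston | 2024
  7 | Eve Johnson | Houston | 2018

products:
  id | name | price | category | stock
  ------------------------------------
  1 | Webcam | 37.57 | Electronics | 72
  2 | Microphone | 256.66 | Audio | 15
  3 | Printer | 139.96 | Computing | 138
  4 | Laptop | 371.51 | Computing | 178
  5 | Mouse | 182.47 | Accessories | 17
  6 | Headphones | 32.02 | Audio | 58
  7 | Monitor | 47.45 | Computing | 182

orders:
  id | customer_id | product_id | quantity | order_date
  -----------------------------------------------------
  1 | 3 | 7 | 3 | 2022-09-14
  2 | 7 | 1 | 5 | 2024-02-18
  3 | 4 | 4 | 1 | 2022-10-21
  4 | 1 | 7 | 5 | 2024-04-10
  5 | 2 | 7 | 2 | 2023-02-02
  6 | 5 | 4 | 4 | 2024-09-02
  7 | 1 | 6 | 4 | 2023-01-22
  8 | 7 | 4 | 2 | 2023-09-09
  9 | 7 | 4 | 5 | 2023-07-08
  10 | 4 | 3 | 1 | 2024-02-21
SELECT name, price, stock FROM products WHERE price >= 302.54 OR stock > 52

Execution result:
name | price | stock
Webcam | 37.57 | 72
Printer | 139.96 | 138
Laptop | 371.51 | 178
Headphones | 32.02 | 58
Monitor | 47.45 | 182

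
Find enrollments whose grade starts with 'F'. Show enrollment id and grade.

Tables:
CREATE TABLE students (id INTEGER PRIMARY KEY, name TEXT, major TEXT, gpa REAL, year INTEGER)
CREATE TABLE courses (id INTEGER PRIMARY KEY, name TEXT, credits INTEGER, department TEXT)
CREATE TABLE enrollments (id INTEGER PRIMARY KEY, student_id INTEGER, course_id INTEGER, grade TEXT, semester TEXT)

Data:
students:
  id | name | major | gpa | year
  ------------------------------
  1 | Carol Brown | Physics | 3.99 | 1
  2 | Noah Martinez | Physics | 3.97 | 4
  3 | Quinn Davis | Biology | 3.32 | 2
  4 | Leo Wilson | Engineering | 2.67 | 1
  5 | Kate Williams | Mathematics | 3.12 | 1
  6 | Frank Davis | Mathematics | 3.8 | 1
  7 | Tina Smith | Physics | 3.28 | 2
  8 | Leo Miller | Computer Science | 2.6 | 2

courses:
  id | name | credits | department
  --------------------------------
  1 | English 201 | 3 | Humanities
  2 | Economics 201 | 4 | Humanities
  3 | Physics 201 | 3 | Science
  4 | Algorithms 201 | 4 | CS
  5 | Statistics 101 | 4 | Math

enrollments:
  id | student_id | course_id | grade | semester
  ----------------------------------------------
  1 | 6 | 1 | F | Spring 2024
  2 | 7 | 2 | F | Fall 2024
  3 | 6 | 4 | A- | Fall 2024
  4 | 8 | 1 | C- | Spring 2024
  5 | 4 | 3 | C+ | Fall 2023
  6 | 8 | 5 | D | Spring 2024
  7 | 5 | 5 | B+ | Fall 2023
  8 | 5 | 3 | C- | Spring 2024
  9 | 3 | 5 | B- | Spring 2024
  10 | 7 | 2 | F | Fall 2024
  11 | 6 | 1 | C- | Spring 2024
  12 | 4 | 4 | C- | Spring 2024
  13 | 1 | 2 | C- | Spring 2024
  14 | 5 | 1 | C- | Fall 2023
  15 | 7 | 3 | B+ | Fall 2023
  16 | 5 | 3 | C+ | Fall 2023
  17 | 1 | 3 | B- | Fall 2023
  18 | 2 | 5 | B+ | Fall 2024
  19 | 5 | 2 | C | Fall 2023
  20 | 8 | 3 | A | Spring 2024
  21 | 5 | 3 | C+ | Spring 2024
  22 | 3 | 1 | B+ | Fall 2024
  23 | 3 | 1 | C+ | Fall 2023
SELECT id, grade FROM enrollments WHERE grade LIKE 'F%'

Execution result:
id | grade
1 | F
2 | F
10 | F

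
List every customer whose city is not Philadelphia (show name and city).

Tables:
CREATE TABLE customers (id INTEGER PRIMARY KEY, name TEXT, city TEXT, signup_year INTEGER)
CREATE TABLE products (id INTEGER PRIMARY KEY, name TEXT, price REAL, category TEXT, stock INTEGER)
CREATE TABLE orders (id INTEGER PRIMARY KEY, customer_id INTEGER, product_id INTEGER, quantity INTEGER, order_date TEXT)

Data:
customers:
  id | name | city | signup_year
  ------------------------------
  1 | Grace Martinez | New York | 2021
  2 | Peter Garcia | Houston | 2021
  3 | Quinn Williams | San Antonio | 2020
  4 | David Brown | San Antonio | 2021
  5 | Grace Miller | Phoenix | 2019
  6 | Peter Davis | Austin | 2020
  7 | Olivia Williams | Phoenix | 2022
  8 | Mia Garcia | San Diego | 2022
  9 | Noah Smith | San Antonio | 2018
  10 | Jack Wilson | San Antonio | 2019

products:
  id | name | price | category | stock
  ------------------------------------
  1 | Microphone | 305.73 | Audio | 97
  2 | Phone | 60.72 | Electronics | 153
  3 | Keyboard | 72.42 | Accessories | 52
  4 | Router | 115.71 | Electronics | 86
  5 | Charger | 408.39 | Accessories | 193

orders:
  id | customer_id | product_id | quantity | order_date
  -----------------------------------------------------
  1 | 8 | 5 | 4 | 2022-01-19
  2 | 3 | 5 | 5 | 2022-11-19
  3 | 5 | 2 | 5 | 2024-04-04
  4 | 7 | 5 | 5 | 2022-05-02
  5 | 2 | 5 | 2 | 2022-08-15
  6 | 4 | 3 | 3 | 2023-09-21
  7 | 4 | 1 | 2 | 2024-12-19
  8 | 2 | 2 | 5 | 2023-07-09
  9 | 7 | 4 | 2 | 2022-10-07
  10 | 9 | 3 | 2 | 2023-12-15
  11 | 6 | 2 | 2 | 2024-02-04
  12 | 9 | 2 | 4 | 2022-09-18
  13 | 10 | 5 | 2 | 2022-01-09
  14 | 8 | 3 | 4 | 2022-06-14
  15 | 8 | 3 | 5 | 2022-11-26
SELECT name, city FROM customers WHERE city <> 'Philadelphia'

Execution result:
name | city
Grace Martinez | New York
Peter Garcia | Houston
Quinn Williams | San Antonio
David Brown | San Antonio
Grace Miller | Phoenix
Peter Davis | Austin
Olivia Williams | Phoenix
Mia Garcia | San Diego
Noah Smith | San Antonio
Jack Wilson | San Antonio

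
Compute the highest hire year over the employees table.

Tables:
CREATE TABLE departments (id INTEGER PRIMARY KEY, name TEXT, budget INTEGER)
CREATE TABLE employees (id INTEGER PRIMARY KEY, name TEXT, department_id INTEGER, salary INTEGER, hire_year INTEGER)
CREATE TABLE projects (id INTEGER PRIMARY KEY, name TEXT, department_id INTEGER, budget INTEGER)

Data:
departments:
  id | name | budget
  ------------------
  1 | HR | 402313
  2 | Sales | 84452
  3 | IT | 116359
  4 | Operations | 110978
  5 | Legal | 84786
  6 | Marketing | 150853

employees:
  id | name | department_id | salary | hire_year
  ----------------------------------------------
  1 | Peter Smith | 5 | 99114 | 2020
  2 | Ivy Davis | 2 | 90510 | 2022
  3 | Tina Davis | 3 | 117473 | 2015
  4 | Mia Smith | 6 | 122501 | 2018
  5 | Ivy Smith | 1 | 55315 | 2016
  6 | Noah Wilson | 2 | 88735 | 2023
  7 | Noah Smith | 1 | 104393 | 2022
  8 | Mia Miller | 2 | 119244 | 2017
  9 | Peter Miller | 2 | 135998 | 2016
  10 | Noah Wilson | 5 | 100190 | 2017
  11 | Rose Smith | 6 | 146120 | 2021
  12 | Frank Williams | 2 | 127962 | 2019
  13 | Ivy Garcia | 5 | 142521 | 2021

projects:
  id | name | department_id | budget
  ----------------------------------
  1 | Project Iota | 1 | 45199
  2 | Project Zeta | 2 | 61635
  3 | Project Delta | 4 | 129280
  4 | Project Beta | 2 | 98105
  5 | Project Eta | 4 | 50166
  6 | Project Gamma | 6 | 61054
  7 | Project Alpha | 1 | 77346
SELECT MAX(hire_year) FROM employees

Execution result:
2023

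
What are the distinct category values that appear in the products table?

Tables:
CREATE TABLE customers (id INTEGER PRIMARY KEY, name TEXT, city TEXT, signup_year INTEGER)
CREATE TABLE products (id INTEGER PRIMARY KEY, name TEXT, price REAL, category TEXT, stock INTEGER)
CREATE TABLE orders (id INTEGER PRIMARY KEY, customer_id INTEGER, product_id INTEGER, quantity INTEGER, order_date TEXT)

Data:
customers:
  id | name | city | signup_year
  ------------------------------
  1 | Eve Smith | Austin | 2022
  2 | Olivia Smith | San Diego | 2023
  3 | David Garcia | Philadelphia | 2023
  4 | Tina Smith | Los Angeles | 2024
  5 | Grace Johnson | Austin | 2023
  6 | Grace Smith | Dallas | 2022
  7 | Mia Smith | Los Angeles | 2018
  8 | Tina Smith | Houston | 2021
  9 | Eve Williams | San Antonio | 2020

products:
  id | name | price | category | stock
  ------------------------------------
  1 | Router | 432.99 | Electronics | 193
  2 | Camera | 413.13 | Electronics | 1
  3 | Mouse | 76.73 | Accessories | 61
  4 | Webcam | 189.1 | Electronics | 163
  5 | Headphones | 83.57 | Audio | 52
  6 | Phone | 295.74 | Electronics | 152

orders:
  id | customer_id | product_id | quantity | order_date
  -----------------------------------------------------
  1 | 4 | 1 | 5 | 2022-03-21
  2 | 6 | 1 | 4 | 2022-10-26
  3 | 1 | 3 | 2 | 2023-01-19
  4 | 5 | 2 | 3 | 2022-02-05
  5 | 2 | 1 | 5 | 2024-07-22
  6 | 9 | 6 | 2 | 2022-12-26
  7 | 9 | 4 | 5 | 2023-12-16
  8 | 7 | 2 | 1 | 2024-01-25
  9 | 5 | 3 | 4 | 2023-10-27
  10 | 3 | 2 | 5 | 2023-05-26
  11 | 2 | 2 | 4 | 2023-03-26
SELECT DISTINCT category FROM products

Execution result:
category
Electronics
Accessories
Audio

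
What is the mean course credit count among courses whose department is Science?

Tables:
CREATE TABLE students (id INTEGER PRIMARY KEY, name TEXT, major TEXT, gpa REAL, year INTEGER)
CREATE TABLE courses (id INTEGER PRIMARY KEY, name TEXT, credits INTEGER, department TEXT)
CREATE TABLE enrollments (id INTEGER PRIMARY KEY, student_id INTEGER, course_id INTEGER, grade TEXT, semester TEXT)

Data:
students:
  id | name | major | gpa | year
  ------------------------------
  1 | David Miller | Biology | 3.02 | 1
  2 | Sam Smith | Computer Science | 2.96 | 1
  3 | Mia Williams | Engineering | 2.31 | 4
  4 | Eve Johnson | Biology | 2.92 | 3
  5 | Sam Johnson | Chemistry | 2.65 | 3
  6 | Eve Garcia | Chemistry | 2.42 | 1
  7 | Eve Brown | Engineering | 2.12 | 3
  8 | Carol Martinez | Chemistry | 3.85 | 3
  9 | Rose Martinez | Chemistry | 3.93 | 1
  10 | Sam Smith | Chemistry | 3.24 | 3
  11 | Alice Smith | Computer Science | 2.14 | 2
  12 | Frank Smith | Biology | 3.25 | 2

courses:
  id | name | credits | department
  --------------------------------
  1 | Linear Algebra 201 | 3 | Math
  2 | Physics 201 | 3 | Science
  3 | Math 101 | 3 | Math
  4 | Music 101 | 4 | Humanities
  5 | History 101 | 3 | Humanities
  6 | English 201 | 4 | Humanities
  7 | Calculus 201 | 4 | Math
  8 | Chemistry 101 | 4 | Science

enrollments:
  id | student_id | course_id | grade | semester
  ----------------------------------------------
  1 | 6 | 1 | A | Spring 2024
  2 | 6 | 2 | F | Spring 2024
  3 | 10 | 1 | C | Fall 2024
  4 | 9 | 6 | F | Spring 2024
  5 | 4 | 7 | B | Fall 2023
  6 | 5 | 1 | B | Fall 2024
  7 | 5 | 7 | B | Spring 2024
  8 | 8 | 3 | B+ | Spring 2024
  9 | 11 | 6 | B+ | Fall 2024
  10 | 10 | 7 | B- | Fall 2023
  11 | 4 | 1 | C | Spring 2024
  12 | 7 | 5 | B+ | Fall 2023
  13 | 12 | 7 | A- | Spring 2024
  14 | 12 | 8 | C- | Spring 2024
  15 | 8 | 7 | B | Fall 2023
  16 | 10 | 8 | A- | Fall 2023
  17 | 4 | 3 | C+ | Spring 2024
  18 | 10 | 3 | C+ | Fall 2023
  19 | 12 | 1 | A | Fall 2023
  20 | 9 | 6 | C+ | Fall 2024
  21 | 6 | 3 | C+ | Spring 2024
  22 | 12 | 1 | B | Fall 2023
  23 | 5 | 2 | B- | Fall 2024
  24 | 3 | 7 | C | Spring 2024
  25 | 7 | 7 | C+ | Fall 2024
SELECT AVG(credits) FROM courses WHERE department = 'Science'

Execution result:
3.50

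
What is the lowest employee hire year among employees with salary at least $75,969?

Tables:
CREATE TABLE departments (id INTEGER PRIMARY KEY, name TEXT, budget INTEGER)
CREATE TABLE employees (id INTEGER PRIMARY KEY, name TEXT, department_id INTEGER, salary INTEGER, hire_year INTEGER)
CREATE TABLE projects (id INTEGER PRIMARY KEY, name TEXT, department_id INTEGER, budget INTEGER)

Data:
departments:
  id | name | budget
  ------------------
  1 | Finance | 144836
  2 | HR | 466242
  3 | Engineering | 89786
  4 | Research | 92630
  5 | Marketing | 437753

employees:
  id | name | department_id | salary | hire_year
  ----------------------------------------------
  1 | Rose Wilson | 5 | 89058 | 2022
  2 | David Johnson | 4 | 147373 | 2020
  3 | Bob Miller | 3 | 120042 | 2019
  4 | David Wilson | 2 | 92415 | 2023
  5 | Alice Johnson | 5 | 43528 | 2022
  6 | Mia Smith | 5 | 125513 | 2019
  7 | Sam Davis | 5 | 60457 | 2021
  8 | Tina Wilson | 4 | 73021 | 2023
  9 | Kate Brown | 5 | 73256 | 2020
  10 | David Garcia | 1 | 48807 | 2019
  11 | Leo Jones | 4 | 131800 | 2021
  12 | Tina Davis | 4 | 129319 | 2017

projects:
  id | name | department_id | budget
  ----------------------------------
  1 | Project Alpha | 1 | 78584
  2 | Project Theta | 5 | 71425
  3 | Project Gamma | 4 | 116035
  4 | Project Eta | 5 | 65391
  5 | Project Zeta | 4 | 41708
SELECT MIN(hire_year) FROM employees WHERE salary >= 75969

Execution result:
2017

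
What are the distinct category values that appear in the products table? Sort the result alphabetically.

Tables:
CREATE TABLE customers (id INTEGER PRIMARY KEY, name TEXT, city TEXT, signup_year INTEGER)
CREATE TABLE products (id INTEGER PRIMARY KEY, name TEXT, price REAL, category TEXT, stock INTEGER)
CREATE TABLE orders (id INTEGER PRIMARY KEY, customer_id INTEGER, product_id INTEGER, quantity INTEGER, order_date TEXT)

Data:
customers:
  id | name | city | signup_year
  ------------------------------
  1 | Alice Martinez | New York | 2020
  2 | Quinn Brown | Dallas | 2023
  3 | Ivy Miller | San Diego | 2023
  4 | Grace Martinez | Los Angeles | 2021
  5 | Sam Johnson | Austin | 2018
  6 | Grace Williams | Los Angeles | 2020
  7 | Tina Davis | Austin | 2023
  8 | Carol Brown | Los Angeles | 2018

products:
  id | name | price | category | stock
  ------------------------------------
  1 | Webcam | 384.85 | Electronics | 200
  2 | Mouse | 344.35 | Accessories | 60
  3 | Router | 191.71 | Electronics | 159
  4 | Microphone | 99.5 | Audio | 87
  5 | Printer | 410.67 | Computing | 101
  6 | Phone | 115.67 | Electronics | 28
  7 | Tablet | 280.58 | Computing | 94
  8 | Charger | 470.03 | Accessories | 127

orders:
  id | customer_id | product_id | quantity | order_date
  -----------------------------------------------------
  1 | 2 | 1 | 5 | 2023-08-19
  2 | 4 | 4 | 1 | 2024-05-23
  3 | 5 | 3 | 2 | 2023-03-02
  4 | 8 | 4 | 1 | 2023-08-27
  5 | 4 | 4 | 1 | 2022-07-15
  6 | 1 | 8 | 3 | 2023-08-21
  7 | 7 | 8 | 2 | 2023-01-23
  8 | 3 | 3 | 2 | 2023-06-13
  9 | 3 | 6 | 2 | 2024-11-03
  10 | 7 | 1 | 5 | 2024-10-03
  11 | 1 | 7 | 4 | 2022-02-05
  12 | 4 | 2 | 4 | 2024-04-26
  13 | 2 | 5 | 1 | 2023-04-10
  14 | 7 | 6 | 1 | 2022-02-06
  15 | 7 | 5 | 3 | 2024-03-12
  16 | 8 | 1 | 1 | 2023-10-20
SELECT DISTINCT category FROM products ORDER BY category

Execution result:
category
Accessories
Audio
Computing
Electronics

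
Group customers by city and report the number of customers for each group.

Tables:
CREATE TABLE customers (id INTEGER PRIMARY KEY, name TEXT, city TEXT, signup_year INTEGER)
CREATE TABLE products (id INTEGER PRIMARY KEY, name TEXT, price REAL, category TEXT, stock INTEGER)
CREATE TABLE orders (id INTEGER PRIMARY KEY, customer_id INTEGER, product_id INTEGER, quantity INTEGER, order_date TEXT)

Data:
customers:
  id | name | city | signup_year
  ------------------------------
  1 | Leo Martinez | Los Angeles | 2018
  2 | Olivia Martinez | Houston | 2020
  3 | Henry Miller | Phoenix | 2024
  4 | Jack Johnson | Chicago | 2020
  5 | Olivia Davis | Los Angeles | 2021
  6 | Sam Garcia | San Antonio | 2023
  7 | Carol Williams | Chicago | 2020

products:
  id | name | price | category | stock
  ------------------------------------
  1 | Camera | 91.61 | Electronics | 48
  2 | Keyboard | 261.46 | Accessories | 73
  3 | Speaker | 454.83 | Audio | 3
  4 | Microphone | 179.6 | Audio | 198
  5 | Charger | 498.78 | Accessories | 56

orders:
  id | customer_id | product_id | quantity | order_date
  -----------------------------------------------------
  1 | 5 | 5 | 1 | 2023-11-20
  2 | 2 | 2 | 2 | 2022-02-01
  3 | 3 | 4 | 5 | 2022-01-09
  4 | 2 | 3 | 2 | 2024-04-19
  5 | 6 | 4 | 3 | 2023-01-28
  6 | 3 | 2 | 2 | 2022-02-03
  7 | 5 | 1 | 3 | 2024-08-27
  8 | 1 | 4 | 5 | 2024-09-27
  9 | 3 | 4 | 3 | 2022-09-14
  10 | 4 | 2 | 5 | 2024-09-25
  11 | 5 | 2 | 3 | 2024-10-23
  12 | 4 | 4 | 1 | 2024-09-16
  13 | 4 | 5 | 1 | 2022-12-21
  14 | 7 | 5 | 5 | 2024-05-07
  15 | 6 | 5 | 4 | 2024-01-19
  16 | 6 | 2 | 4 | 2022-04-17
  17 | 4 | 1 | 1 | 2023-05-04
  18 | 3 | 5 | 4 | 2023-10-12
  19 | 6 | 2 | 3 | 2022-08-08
SELECT city, COUNT(*) AS n FROM customers GROUP BY city

Execution result:
city | n
Chicago | 2
Houston | 1
Los Angeles | 2
Phoenix | 1
San Antonio | 1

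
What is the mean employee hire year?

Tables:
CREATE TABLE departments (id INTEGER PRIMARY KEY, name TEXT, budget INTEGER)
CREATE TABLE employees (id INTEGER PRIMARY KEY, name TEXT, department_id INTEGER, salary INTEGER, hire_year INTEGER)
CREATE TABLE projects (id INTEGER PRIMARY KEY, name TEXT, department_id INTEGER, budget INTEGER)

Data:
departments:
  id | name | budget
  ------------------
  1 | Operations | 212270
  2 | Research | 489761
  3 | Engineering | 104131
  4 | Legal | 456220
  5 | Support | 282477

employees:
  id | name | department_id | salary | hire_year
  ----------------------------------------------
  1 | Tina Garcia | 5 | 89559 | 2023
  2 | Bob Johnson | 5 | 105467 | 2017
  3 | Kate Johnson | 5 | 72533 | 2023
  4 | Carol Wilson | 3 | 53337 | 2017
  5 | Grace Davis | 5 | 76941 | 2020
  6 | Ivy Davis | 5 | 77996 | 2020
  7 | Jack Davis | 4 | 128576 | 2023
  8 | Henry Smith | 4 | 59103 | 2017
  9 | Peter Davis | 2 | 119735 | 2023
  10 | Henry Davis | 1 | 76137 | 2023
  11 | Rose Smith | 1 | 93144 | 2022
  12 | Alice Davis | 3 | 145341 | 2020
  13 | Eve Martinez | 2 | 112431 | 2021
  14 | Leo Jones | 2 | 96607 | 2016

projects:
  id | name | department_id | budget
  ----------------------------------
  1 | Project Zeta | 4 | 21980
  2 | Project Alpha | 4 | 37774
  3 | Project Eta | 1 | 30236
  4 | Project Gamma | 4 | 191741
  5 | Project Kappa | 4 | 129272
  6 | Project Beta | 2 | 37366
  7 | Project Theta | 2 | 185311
SELECT AVG(hire_year) FROM employees

Execution result:
2020.36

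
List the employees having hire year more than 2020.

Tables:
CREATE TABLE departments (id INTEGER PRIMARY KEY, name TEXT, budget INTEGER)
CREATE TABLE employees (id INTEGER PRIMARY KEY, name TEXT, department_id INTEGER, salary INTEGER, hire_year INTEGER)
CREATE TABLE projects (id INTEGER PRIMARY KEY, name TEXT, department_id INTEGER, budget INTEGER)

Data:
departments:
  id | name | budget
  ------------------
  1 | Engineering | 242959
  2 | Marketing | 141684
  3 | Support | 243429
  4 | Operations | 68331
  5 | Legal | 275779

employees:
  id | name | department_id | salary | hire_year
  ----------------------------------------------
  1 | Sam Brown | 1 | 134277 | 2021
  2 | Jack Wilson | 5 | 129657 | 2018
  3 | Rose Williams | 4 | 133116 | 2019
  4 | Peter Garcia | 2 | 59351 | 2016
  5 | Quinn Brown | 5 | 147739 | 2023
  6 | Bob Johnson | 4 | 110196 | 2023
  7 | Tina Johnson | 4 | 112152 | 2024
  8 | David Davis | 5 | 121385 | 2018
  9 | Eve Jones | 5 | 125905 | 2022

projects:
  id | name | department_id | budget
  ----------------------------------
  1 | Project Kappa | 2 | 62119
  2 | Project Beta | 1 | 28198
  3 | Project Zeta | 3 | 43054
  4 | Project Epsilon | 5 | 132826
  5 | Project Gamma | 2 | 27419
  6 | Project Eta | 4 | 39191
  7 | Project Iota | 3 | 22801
SELECT name, hire_year FROM employees WHERE hire_year > 2020

Execution result:
name | hire_year
Sam Brown | 2021
Quinn Brown | 2023
Bob Johnson | 2023
Tina Johnson | 2024
Eve Jones | 2022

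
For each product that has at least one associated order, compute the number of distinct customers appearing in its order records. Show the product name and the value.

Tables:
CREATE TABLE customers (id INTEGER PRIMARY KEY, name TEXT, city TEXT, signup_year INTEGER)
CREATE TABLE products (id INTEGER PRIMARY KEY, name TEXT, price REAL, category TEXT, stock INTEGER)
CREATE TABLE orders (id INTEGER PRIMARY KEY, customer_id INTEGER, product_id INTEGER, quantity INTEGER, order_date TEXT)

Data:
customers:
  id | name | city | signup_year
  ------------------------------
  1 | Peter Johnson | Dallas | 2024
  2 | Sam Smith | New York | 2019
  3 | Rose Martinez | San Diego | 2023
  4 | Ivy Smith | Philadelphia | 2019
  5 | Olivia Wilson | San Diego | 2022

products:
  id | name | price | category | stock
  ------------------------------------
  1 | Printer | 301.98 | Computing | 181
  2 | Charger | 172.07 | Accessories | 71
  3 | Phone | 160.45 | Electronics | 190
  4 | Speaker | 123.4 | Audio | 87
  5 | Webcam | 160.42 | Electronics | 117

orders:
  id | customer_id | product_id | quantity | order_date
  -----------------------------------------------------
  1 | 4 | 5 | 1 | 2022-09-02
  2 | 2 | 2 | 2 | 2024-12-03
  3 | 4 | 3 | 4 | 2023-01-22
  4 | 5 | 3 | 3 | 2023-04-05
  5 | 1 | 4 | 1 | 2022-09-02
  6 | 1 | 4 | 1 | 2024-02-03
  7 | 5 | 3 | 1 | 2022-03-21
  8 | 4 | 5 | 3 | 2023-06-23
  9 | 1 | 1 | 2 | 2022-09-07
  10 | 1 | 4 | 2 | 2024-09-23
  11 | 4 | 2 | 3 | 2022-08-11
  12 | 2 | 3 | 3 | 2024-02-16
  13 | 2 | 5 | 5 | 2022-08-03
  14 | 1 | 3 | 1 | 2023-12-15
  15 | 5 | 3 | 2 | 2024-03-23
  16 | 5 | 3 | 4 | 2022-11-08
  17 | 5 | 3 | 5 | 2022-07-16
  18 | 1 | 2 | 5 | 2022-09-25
SELECT p.name, COUNT(DISTINCT c.customer_id) AS distinct_customer_count FROM orders c JOIN products p ON c.product_id = p.id GROUP BY p.id, p.name

Execution result:
name | distinct_customer_count
Printer | 1
Charger | 3
Phone | 4
Speaker | 1
Webcam | 2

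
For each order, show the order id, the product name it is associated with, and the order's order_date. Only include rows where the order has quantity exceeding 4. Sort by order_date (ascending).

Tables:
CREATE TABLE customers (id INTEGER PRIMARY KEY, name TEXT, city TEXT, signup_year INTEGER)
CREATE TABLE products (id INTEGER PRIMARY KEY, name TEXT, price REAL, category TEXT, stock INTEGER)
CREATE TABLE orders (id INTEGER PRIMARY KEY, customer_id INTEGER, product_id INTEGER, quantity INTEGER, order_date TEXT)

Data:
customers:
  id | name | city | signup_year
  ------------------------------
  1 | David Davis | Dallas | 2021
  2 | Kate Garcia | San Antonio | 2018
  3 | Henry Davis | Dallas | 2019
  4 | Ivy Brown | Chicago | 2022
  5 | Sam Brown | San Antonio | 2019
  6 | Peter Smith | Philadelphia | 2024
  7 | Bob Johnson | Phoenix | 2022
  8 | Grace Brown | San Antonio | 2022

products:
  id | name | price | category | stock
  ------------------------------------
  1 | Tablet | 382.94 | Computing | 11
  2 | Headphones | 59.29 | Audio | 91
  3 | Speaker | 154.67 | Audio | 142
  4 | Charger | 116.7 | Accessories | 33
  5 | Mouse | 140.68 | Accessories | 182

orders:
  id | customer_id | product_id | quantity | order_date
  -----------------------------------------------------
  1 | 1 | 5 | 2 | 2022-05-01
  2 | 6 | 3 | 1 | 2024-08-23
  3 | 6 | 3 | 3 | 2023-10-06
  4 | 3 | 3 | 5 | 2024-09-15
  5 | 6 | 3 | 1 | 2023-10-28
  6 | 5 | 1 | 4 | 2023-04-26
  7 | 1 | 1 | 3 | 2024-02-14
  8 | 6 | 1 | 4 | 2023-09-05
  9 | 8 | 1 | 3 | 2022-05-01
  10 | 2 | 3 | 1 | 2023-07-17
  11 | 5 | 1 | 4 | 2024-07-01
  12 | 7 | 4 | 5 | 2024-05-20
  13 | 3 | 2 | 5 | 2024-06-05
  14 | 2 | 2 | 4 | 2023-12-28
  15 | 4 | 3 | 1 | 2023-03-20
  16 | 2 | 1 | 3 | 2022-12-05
SELECT c.id, p.name AS product, c.order_date FROM orders c JOIN products p ON c.product_id = p.id WHERE c.quantity > 4 ORDER BY c.order_date ASC

Execution result:
id | product | order_date
12 | Charger | 2024-05-20
13 | Headphones | 2024-06-05
4 | Speaker | 2024-09-15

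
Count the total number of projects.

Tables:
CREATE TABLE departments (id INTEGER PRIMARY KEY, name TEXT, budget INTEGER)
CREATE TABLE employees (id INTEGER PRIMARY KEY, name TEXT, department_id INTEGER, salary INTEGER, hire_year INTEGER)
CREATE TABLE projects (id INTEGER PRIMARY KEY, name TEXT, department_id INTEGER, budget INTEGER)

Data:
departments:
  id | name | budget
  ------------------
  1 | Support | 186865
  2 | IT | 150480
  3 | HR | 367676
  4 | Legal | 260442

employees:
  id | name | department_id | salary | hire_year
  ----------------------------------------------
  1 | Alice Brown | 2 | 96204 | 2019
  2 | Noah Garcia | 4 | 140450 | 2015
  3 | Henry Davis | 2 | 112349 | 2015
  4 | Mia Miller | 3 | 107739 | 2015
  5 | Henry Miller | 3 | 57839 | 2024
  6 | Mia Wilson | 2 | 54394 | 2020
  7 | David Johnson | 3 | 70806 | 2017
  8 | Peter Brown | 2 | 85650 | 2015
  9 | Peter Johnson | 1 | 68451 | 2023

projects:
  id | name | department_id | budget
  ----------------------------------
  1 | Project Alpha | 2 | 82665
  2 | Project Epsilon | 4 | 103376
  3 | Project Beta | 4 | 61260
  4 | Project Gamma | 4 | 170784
SELECT COUNT(*) FROM projects

Execution result:
4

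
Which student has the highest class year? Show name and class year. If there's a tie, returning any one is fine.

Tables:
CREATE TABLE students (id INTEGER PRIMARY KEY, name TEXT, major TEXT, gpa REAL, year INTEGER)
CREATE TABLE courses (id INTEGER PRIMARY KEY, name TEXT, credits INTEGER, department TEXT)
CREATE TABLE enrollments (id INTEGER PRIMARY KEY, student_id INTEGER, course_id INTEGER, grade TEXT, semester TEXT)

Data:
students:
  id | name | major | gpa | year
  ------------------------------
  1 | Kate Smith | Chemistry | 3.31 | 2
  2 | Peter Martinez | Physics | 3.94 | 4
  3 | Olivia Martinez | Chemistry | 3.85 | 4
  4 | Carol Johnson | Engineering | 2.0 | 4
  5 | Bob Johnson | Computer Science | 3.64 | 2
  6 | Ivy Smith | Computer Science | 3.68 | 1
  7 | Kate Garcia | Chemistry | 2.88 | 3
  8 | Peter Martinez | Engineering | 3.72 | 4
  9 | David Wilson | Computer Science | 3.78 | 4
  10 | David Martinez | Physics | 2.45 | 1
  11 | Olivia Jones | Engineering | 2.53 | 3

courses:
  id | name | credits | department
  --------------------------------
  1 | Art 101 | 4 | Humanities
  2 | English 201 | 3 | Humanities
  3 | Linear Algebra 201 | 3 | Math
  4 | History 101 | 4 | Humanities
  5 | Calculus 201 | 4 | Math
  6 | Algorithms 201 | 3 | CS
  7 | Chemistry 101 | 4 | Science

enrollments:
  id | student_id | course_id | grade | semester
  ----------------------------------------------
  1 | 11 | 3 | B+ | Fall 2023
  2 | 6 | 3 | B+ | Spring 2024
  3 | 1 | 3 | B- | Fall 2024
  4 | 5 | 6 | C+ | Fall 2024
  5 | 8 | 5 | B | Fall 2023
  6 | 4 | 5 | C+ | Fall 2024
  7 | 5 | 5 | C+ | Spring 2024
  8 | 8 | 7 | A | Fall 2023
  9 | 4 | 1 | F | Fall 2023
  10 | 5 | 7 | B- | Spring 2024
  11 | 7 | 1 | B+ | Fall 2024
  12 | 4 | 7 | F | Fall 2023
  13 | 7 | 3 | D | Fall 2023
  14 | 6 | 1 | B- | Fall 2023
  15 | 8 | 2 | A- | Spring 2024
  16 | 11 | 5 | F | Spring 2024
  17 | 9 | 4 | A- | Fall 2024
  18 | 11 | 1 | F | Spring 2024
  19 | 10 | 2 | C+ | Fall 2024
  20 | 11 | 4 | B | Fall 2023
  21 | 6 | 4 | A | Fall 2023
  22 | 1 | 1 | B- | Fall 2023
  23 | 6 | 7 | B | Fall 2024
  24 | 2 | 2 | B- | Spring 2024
SELECT name, year FROM students ORDER BY year DESC LIMIT 1

Execution result:
name | year
Peter Martinez | 4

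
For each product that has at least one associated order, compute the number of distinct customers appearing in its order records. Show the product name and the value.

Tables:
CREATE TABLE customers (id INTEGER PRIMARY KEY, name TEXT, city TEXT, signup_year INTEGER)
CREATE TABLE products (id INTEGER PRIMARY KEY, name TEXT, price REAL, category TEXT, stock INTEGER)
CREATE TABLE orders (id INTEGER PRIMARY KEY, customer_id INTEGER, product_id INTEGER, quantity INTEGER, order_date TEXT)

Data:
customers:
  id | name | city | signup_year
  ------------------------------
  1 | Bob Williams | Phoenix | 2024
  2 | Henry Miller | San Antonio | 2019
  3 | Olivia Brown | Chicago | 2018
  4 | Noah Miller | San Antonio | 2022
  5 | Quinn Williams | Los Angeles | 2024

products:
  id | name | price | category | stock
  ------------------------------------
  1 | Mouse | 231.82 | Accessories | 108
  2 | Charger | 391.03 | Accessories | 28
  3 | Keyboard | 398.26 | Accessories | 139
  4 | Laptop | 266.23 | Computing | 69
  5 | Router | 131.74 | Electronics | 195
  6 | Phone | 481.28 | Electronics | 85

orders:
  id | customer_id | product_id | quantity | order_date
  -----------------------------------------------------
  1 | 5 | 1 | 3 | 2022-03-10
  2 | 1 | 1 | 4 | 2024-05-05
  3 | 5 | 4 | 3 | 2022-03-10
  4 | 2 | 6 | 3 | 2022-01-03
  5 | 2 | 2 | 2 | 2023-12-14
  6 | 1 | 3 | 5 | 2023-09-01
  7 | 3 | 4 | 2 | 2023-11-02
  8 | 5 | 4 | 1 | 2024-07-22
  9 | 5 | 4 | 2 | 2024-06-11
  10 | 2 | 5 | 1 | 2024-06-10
SELECT p.name, COUNT(DISTINCT c.customer_id) AS distinct_customer_count FROM orders c JOIN products p ON c.product_id = p.id GROUP BY p.id, p.name

Execution result:
name | distinct_customer_count
Mouse | 2
Charger | 1
Keyboard | 1
Laptop | 2
Router | 1
Phone | 1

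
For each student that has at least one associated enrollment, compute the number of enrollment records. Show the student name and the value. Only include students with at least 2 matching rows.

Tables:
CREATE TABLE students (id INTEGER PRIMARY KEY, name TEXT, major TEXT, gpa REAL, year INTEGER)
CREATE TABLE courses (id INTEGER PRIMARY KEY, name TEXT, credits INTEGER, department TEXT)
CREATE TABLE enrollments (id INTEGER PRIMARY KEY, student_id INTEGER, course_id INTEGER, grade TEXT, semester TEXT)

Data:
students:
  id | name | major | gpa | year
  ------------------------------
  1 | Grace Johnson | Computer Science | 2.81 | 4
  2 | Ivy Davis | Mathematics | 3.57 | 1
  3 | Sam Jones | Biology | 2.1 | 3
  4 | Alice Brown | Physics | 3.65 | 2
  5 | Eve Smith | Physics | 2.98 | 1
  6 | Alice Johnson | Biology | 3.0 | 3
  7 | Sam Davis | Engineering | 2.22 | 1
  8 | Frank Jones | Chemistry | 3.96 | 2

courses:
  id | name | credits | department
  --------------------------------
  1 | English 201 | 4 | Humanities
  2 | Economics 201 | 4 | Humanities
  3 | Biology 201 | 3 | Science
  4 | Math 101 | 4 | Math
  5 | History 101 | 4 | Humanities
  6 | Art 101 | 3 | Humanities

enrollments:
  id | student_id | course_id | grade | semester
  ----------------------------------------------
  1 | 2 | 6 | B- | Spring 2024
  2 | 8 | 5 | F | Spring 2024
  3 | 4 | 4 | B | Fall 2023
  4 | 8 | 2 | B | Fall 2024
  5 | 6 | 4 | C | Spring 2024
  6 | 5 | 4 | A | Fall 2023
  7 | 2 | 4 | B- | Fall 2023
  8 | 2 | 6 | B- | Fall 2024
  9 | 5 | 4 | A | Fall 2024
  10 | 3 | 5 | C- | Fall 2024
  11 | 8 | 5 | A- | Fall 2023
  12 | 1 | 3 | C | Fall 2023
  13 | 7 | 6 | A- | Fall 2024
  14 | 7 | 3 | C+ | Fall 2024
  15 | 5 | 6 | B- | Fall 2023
SELECT p.name, COUNT(*) AS n FROM enrollments c JOIN students p ON c.student_id = p.id GROUP BY p.id, p.name HAVING COUNT(*) >= 2

Execution result:
name | n
Ivy Davis | 3
Eve Smith | 3
Sam Davis | 2
Frank Jones | 3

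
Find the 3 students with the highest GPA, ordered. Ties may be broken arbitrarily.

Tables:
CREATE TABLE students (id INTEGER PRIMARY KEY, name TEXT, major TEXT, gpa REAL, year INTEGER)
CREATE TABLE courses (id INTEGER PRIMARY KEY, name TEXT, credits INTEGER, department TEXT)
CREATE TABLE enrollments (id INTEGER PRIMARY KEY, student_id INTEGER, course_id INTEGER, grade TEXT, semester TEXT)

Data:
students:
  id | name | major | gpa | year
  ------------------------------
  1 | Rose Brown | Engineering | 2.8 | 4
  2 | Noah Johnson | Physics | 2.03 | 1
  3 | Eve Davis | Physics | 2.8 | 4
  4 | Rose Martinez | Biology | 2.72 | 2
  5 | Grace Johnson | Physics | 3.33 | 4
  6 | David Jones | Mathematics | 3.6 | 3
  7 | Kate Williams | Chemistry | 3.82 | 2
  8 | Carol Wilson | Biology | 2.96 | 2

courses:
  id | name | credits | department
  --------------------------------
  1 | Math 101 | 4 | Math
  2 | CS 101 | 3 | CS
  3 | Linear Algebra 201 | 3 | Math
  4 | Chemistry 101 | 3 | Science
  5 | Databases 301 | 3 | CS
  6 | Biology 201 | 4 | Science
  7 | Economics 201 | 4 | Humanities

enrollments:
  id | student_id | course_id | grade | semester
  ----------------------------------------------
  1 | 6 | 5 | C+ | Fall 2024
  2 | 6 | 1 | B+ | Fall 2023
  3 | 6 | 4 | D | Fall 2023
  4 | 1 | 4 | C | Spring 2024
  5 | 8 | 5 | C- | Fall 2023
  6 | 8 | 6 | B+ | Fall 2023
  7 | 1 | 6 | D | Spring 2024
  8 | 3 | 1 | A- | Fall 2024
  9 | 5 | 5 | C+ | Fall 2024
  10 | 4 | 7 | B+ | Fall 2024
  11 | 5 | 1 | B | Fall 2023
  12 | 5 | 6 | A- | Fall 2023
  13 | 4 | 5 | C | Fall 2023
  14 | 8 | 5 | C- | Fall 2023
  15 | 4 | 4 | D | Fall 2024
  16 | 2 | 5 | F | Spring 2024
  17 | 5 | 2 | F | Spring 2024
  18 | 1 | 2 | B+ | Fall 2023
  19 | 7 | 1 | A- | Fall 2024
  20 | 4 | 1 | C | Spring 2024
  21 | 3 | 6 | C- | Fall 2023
SELECT name, gpa FROM students ORDER BY gpa DESC LIMIT 3

Execution result:
name | gpa
Kate Williams | 3.82
David Jones | 3.60
Grace Johnson | 3.33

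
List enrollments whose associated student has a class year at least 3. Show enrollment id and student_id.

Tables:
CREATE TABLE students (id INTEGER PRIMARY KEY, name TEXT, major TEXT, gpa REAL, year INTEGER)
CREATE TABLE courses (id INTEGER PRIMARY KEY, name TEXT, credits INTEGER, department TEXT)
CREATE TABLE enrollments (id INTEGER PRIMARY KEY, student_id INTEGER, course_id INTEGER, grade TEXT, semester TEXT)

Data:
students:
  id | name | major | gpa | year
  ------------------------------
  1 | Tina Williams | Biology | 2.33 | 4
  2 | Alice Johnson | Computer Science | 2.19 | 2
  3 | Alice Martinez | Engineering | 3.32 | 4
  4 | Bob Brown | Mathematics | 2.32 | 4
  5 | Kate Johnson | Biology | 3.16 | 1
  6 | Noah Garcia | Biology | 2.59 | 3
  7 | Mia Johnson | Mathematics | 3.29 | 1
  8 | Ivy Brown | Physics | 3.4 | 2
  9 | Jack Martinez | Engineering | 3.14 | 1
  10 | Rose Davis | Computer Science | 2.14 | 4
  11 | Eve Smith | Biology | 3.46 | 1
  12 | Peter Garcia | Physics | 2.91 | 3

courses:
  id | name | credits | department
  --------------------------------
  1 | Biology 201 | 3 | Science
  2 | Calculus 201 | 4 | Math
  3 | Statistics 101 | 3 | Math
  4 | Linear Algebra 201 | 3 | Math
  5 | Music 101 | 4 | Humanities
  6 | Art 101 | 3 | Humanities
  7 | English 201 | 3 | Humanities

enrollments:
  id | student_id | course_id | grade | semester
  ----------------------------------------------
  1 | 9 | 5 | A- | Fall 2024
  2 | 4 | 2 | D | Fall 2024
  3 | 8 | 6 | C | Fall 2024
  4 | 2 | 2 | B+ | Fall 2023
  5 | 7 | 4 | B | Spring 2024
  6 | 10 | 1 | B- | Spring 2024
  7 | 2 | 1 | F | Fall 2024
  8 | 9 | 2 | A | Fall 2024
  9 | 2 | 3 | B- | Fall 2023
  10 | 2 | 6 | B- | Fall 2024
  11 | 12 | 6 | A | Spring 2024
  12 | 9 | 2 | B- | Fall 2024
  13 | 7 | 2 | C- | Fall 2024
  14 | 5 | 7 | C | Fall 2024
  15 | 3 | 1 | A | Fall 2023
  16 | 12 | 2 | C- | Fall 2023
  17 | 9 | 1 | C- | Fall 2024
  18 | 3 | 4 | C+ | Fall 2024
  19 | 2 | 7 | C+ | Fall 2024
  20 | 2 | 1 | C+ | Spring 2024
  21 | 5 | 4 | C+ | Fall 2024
SELECT id, student_id FROM enrollments WHERE student_id IN (SELECT id FROM students WHERE year >= 3)

Execution result:
id | student_id
2 | 4
6 | 10
11 | 12
15 | 3
16 | 12
18 | 3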